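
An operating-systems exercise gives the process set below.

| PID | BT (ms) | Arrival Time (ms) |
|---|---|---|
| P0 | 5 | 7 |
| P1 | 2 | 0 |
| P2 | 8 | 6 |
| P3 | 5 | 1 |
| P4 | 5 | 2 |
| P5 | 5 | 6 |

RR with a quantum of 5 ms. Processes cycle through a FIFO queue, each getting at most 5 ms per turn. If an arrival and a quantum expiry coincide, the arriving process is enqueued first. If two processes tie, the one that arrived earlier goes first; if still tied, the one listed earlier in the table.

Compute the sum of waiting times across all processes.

Gantt: | P1 0-2 | P3 2-7 | P4 7-12 | P2 12-17 | P5 17-22 | P0 22-27 | P2 27-30 |
Completion: P0=27  P1=2  P2=30  P3=7  P4=12  P5=22
Waiting = turnaround − burst: P0=15, P1=0, P2=16, P3=1, P4=5, P5=11
Total waiting = 15 + 0 + 16 + 1 + 5 + 11 = 48

48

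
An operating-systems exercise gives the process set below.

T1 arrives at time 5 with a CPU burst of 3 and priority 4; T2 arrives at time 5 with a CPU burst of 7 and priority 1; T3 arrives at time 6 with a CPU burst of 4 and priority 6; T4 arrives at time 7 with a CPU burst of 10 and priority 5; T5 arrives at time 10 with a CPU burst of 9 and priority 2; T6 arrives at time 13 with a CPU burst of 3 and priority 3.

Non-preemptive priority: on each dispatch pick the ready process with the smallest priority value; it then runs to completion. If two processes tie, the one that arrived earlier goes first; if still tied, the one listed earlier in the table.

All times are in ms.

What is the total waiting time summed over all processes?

Schedule: | idle 0-5 | T2 5-12 | T5 12-21 | T6 21-24 | T1 24-27 | T4 27-37 | T3 37-41 |
Completion: T1=27  T2=12  T3=41  T4=37  T5=21  T6=24
Turnaround (C−A): T1=22  T2=7  T3=35  T4=30  T5=11  T6=11
Waiting = turnaround − burst: T1=19, T2=0, T3=31, T4=20, T5=2, T6=8
Total waiting = 19 + 0 + 31 + 20 + 2 + 8 = 80

80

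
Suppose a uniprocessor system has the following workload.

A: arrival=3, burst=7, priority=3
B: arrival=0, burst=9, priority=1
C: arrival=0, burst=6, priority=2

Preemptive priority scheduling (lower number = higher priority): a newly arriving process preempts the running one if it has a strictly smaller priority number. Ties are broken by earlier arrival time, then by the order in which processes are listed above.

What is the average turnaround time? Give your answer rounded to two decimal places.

14.33

Timeline: | B 0-9 | C 9-15 | A 15-22 |
Completion: A=22  B=9  C=15
Turnaround times: A=19, B=9, C=15
Average turnaround = (19+9+15) / 3 = 43/3 = 14.33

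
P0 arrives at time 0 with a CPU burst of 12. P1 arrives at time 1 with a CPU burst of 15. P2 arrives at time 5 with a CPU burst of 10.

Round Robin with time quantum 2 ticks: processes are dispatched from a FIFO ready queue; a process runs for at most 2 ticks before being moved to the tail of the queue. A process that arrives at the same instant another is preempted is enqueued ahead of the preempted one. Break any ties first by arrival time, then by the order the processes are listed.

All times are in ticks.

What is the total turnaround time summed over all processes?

95

Schedule: | P0 0-2 | P1 2-4 | P0 4-6 | P1 6-8 | P2 8-10 | P0 10-12 | P1 12-14 | P2 14-16 | P0 16-18 | P1 18-20 | P2 20-22 | P0 22-24 | P1 24-26 | P2 26-28 | P0 28-30 | P1 30-32 | P2 32-34 | P1 34-37 |
Completion: P0=30  P1=37  P2=34
Turnaround = completion − arrival: P0=30, P1=36, P2=29
Total turnaround = 30 + 36 + 29 = 95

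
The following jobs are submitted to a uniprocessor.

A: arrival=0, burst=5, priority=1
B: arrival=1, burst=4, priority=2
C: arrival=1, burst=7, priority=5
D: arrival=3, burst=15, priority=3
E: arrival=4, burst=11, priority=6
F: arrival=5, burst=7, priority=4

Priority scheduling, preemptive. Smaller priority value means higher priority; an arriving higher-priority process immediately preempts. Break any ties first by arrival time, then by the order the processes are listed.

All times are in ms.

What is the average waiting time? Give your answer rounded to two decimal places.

Timeline: | A 0-5 | B 5-9 | D 9-24 | F 24-31 | C 31-38 | E 38-49 |
Completion: A=5  B=9  C=38  D=24  E=49  F=31
Turnaround (C−A): A=5  B=8  C=37  D=21  E=45  F=26
Waiting times: A=0, B=4, C=30, D=6, E=34, F=19
Average waiting = (0+4+30+6+34+19) / 6 = 93/6 = 15.50

15.50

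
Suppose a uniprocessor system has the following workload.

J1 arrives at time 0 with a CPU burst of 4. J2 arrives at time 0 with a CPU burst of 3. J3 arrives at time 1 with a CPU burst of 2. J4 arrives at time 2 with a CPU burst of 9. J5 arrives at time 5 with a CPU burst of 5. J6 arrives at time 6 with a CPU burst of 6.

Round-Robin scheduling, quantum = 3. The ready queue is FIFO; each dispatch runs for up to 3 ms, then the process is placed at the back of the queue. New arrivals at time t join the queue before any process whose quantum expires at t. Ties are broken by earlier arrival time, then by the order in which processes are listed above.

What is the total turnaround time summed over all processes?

90

Schedule: | J1 0-3 | J2 3-6 | J3 6-8 | J4 8-11 | J1 11-12 | J5 12-15 | J6 15-18 | J4 18-21 | J5 21-23 | J6 23-26 | J4 26-29 |
Completion: J1=12  J2=6  J3=8  J4=29  J5=23  J6=26
Turnaround = completion − arrival: J1=12, J2=6, J3=7, J4=27, J5=18, J6=20
Total turnaround = 12 + 6 + 7 + 27 + 18 + 20 = 90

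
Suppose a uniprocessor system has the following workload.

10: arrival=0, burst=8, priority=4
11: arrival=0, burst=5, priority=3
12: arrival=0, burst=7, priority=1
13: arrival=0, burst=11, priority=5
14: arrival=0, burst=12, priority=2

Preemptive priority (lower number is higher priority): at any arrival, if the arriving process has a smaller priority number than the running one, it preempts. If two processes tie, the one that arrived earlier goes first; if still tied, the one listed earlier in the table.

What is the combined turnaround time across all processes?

Gantt: | 12 0-7 | 14 7-19 | 11 19-24 | 10 24-32 | 13 32-43 |
Completion: 10=32  11=24  12=7  13=43  14=19
Turnaround (C−A): 10=32  11=24  12=7  13=43  14=19
Turnaround = completion − arrival: 10=32, 11=24, 12=7, 13=43, 14=19
Total turnaround = 32 + 24 + 7 + 43 + 19 = 125

125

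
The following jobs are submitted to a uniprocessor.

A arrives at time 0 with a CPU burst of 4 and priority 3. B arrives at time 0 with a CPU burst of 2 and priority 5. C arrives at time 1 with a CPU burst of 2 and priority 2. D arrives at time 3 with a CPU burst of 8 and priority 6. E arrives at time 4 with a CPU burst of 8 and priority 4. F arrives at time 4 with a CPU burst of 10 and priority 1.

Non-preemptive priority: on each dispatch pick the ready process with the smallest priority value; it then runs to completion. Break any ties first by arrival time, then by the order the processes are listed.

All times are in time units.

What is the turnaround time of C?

Schedule: | A 0-4 | F 4-14 | C 14-16 | E 16-24 | B 24-26 | D 26-34 |
Completion: A=4  B=26  C=16  D=34  E=24  F=14
Turnaround (C−A): A=4  B=26  C=15  D=31  E=20  F=10
Turnaround(C) = completion − arrival = 16 − 1 = 15

15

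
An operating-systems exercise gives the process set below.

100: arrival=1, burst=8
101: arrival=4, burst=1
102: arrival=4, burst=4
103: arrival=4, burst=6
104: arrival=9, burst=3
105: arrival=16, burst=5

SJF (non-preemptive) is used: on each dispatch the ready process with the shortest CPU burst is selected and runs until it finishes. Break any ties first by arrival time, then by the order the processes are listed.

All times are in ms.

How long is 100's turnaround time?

Timeline: | idle 0-1 | 100 1-9 | 101 9-10 | 104 10-13 | 102 13-17 | 105 17-22 | 103 22-28 |
Completion: 100=9  101=10  102=17  103=28  104=13  105=22
Turnaround(100) = completion − arrival = 9 − 1 = 8

8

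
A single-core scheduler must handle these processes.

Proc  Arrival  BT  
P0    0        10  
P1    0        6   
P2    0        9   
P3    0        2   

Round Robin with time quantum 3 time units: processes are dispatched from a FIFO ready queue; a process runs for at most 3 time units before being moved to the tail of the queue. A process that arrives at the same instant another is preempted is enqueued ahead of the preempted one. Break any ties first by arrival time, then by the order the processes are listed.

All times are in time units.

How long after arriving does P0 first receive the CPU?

0

Schedule: | P0 0-3 | P1 3-6 | P2 6-9 | P3 9-11 | P0 11-14 | P1 14-17 | P2 17-20 | P0 20-23 | P2 23-26 | P0 26-27 |
Completion: P0=27  P1=17  P2=26  P3=11
Turnaround (C−A): P0=27  P1=17  P2=26  P3=11
Response(P0) = first start − arrival = 0 − 0 = 0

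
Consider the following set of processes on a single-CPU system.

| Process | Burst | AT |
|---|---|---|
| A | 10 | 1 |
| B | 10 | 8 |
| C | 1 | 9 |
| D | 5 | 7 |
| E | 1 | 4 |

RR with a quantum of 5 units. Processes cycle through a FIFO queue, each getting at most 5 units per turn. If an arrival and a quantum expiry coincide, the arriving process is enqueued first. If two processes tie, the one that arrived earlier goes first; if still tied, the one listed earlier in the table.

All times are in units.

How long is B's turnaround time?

20

Schedule: | idle 0-1 | A 1-6 | E 6-7 | A 7-12 | D 12-17 | B 17-22 | C 22-23 | B 23-28 |
Completion: A=12  B=28  C=23  D=17  E=7
Turnaround (C−A): A=11  B=20  C=14  D=10  E=3
Turnaround(B) = completion − arrival = 28 − 8 = 20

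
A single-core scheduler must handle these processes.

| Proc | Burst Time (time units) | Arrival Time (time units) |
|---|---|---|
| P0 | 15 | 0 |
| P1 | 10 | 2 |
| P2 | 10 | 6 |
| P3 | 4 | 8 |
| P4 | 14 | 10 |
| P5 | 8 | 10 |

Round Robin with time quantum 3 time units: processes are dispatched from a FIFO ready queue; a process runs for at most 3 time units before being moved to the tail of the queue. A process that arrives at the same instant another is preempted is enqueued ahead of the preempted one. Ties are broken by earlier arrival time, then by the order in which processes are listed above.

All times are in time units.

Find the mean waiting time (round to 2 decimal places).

34.33

Schedule: | P0 0-3 | P1 3-6 | P0 6-9 | P2 9-12 | P1 12-15 | P3 15-18 | P0 18-21 | P4 21-24 | P5 24-27 | P2 27-30 | P1 30-33 | P3 33-34 | P0 34-37 | P4 37-40 | P5 40-43 | P2 43-46 | P1 46-47 | P0 47-50 | P4 50-53 | P5 53-55 | P2 55-56 | P4 56-61 |
Completion: P0=50  P1=47  P2=56  P3=34  P4=61  P5=55
Turnaround (C−A): P0=50  P1=45  P2=50  P3=26  P4=51  P5=45
Waiting times: P0=35, P1=35, P2=40, P3=22, P4=37, P5=37
Average waiting = (35+35+40+22+37+37) / 6 = 206/6 = 34.33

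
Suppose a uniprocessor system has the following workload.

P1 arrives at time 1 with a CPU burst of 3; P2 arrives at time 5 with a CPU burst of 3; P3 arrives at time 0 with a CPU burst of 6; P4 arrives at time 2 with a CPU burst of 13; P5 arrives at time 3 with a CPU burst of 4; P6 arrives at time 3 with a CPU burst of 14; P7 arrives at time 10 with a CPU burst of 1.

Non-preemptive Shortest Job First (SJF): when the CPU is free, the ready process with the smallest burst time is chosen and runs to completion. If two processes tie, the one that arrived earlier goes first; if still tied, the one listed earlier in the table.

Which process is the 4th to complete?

P7

Gantt: | P3 0-6 | P1 6-9 | P2 9-12 | P7 12-13 | P5 13-17 | P4 17-30 | P6 30-44 |
Completion: P1=9  P2=12  P3=6  P4=30  P5=17  P6=44  P7=13
Finish order: P3 → P1 → P2 → P7 → P5 → P4 → P6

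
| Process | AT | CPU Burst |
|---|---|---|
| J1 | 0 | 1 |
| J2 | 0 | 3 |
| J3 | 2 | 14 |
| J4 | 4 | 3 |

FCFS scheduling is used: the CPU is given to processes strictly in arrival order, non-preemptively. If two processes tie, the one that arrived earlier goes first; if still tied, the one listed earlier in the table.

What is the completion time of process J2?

4

Timeline: | J1 0-1 | J2 1-4 | J3 4-18 | J4 18-21 |
Completion: J1=1  J2=4  J3=18  J4=21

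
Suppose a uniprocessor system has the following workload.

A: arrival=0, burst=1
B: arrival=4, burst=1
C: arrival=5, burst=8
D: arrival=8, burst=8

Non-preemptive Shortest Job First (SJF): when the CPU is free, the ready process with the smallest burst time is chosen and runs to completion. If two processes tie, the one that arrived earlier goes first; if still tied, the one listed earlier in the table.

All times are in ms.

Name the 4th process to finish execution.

D

Gantt: | A 0-1 | idle 1-4 | B 4-5 | C 5-13 | D 13-21 |
Completion: A=1  B=5  C=13  D=21
Turnaround (C−A): A=1  B=1  C=8  D=13
Finish order: A → B → C → D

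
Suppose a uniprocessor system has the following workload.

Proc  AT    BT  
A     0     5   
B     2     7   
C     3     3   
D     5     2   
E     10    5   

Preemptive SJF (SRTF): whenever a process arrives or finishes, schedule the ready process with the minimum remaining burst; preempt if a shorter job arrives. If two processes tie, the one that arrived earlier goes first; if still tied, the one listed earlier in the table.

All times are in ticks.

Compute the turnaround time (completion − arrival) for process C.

7

Schedule: | A 0-5 | D 5-7 | C 7-10 | E 10-15 | B 15-22 |
Completion: A=5  B=22  C=10  D=7  E=15
Turnaround (C−A): A=5  B=20  C=7  D=2  E=5
Turnaround(C) = completion − arrival = 10 − 3 = 7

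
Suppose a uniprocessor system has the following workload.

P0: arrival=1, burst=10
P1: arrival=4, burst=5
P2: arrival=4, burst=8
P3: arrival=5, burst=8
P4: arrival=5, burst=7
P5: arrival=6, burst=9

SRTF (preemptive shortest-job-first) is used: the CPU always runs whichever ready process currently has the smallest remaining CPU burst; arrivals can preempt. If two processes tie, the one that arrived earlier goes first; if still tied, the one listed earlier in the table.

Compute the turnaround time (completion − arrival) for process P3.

34

Schedule: | idle 0-1 | P0 1-4 | P1 4-9 | P0 9-16 | P4 16-23 | P2 23-31 | P3 31-39 | P5 39-48 |
Completion: P0=16  P1=9  P2=31  P3=39  P4=23  P5=48
Turnaround (C−A): P0=15  P1=5  P2=27  P3=34  P4=18  P5=42
Turnaround(P3) = completion − arrival = 39 − 5 = 34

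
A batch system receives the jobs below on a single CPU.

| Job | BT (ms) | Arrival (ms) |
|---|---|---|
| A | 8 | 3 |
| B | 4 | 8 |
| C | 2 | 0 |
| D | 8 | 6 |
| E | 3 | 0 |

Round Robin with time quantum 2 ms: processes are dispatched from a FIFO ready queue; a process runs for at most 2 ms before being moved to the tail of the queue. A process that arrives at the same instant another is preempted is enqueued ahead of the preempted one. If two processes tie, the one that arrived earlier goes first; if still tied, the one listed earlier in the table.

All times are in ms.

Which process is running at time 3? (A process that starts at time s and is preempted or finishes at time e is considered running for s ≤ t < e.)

E

Timeline: | C 0-2 | E 2-4 | A 4-6 | E 6-7 | D 7-9 | A 9-11 | B 11-13 | D 13-15 | A 15-17 | B 17-19 | D 19-21 | A 21-23 | D 23-25 |
Completion: A=23  B=19  C=2  D=25  E=7
Turnaround (C−A): A=20  B=11  C=2  D=19  E=7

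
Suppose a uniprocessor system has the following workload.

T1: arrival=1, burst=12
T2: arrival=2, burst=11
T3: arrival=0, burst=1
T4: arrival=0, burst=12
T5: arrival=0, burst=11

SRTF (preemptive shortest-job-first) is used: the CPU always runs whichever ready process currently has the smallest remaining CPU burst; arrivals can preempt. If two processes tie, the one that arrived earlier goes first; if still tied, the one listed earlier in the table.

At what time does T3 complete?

1

Timeline: | T3 0-1 | T5 1-12 | T2 12-23 | T4 23-35 | T1 35-47 |
Completion: T1=47  T2=23  T3=1  T4=35  T5=12
Turnaround (C−A): T1=46  T2=21  T3=1  T4=35  T5=12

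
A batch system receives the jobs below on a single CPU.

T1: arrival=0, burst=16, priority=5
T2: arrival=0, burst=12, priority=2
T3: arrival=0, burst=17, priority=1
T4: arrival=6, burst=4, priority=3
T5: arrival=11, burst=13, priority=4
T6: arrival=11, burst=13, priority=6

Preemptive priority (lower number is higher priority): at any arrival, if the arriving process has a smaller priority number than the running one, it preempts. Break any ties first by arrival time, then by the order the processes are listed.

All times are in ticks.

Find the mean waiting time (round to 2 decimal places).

26.50

Gantt: | T3 0-17 | T2 17-29 | T4 29-33 | T5 33-46 | T1 46-62 | T6 62-75 |
Completion: T1=62  T2=29  T3=17  T4=33  T5=46  T6=75
Waiting times: T1=46, T2=17, T3=0, T4=23, T5=22, T6=51
Average waiting = (46+17+0+23+22+51) / 6 = 159/6 = 26.50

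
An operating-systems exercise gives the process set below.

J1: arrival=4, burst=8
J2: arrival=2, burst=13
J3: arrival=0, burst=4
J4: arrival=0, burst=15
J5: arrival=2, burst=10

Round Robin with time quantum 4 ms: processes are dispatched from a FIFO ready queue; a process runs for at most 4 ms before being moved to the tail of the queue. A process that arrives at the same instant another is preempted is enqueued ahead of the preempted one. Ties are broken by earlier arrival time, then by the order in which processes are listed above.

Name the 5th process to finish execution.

J2

Timeline: | J3 0-4 | J4 4-8 | J2 8-12 | J5 12-16 | J1 16-20 | J4 20-24 | J2 24-28 | J5 28-32 | J1 32-36 | J4 36-40 | J2 40-44 | J5 44-46 | J4 46-49 | J2 49-50 |
Completion: J1=36  J2=50  J3=4  J4=49  J5=46
Finish order: J3 → J1 → J5 → J4 → J2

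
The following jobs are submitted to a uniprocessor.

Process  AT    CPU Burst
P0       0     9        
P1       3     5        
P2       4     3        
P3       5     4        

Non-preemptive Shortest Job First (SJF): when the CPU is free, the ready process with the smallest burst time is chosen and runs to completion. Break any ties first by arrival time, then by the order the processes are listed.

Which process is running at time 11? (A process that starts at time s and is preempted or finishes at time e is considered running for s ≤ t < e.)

P2

Timeline: | P0 0-9 | P2 9-12 | P3 12-16 | P1 16-21 |
Completion: P0=9  P1=21  P2=12  P3=16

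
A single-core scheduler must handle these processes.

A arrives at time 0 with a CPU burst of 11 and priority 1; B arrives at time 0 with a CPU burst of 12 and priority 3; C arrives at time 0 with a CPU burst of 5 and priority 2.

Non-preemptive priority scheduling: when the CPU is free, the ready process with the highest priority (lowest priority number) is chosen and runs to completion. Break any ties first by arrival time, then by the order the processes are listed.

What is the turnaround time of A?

11

Schedule: | A 0-11 | C 11-16 | B 16-28 |
Completion: A=11  B=28  C=16
Turnaround(A) = completion − arrival = 11 − 0 = 11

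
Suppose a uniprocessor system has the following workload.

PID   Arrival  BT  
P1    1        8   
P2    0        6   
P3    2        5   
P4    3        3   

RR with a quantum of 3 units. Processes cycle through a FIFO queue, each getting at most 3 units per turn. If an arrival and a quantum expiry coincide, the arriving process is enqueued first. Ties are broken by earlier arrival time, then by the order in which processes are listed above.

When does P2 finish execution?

15

Timeline: | P2 0-3 | P1 3-6 | P3 6-9 | P4 9-12 | P2 12-15 | P1 15-18 | P3 18-20 | P1 20-22 |
Completion: P1=22  P2=15  P3=20  P4=12
Turnaround (C−A): P1=21  P2=15  P3=18  P4=9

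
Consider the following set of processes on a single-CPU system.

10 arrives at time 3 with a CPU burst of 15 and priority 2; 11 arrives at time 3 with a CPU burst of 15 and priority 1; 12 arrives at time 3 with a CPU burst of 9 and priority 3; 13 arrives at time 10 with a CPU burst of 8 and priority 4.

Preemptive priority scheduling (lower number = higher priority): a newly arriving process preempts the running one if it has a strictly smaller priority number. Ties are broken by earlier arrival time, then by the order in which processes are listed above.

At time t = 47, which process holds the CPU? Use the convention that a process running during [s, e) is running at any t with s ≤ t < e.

13

Gantt: | idle 0-3 | 11 3-18 | 10 18-33 | 12 33-42 | 13 42-50 |
Completion: 10=33  11=18  12=42  13=50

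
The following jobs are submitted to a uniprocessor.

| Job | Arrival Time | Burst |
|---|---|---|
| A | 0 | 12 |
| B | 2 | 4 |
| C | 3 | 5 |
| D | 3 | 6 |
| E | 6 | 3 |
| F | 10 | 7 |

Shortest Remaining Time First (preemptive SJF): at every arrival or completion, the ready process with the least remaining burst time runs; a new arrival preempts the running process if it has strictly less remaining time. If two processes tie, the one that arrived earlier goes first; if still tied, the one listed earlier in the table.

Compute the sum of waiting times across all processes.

Timeline: | A 0-2 | B 2-6 | E 6-9 | C 9-14 | D 14-20 | F 20-27 | A 27-37 |
Completion: A=37  B=6  C=14  D=20  E=9  F=27
Waiting = turnaround − burst: A=25, B=0, C=6, D=11, E=0, F=10
Total waiting = 25 + 0 + 6 + 11 + 0 + 10 = 52

52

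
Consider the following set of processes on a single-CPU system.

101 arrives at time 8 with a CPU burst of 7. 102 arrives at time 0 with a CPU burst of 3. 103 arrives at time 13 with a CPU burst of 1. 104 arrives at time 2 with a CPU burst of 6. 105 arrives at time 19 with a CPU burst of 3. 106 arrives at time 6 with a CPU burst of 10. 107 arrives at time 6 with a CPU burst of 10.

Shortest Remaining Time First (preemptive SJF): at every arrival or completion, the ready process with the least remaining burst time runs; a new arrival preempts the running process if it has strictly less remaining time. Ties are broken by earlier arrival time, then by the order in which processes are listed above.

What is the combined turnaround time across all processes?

Schedule: | 102 0-3 | 104 3-9 | 101 9-13 | 103 13-14 | 101 14-17 | 106 17-19 | 105 19-22 | 106 22-30 | 107 30-40 |
Completion: 101=17  102=3  103=14  104=9  105=22  106=30  107=40
Turnaround (C−A): 101=9  102=3  103=1  104=7  105=3  106=24  107=34
Turnaround = completion − arrival: 101=9, 102=3, 103=1, 104=7, 105=3, 106=24, 107=34
Total turnaround = 9 + 3 + 1 + 7 + 3 + 24 + 34 = 81

81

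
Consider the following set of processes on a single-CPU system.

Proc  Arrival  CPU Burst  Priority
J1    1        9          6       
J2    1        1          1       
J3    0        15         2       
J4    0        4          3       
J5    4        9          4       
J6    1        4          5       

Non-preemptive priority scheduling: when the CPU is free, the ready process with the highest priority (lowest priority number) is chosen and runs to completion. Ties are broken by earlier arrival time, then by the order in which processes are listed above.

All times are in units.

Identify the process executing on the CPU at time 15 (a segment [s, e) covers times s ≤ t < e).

Gantt: | J3 0-15 | J2 15-16 | J4 16-20 | J5 20-29 | J6 29-33 | J1 33-42 |
Completion: J1=42  J2=16  J3=15  J4=20  J5=29  J6=33

J2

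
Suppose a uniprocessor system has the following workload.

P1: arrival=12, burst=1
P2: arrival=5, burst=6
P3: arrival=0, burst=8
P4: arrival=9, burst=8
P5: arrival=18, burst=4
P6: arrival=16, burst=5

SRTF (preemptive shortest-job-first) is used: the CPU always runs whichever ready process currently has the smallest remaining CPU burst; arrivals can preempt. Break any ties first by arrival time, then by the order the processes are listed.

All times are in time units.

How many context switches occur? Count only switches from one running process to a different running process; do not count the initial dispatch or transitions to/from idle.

Schedule: | P3 0-8 | P2 8-12 | P1 12-13 | P2 13-15 | P4 15-16 | P6 16-21 | P5 21-25 | P4 25-32 |
Completion: P1=13  P2=15  P3=8  P4=32  P5=25  P6=21
Turnaround (C−A): P1=1  P2=10  P3=8  P4=23  P5=7  P6=5

7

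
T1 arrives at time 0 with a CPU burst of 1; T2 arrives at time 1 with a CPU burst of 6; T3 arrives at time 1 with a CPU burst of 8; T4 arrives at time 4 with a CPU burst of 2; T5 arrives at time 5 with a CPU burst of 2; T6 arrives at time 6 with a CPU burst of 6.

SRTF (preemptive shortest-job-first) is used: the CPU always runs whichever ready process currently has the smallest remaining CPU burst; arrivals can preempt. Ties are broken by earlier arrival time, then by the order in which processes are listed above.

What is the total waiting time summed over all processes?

Gantt: | T1 0-1 | T2 1-4 | T4 4-6 | T5 6-8 | T2 8-11 | T6 11-17 | T3 17-25 |
Completion: T1=1  T2=11  T3=25  T4=6  T5=8  T6=17
Waiting = turnaround − burst: T1=0, T2=4, T3=16, T4=0, T5=1, T6=5
Total waiting = 0 + 4 + 16 + 0 + 1 + 5 = 26

26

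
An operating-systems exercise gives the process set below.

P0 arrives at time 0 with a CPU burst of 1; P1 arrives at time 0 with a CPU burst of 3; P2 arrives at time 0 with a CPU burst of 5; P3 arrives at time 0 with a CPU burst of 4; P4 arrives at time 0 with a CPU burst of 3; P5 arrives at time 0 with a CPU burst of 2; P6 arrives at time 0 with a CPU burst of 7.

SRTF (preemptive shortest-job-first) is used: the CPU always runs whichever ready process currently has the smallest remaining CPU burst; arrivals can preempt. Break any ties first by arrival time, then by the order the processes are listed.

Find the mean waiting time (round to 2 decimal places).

7.14

Gantt: | P0 0-1 | P5 1-3 | P1 3-6 | P4 6-9 | P3 9-13 | P2 13-18 | P6 18-25 |
Completion: P0=1  P1=6  P2=18  P3=13  P4=9  P5=3  P6=25
Turnaround (C−A): P0=1  P1=6  P2=18  P3=13  P4=9  P5=3  P6=25
Waiting times: P0=0, P1=3, P2=13, P3=9, P4=6, P5=1, P6=18
Average waiting = (0+3+13+9+6+1+18) / 7 = 50/7 = 7.14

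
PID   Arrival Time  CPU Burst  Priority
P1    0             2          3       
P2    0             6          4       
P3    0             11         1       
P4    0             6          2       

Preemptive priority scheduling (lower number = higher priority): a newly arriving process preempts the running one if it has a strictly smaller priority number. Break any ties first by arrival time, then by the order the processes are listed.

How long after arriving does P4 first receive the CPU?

11

Timeline: | P3 0-11 | P4 11-17 | P1 17-19 | P2 19-25 |
Completion: P1=19  P2=25  P3=11  P4=17
Response(P4) = first start − arrival = 11 − 0 = 11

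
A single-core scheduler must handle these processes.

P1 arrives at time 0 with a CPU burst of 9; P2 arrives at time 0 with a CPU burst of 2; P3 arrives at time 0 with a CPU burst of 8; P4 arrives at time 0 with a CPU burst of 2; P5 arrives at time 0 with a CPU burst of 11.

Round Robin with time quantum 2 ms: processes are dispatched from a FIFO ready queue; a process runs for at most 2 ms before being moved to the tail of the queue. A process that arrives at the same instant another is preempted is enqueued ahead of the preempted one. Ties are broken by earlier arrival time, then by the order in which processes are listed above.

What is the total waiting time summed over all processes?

67

Gantt: | P1 0-2 | P2 2-4 | P3 4-6 | P4 6-8 | P5 8-10 | P1 10-12 | P3 12-14 | P5 14-16 | P1 16-18 | P3 18-20 | P5 20-22 | P1 22-24 | P3 24-26 | P5 26-28 | P1 28-29 | P5 29-32 |
Completion: P1=29  P2=4  P3=26  P4=8  P5=32
Turnaround (C−A): P1=29  P2=4  P3=26  P4=8  P5=32
Waiting = turnaround − burst: P1=20, P2=2, P3=18, P4=6, P5=21
Total waiting = 20 + 2 + 18 + 6 + 21 = 67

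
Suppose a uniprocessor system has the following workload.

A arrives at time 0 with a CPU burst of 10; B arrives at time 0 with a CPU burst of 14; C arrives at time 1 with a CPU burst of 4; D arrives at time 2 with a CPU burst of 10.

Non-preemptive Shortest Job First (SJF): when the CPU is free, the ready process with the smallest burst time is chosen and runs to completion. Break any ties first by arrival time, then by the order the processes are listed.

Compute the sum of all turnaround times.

Timeline: | A 0-10 | C 10-14 | D 14-24 | B 24-38 |
Completion: A=10  B=38  C=14  D=24
Turnaround = completion − arrival: A=10, B=38, C=13, D=22
Total turnaround = 10 + 38 + 13 + 22 = 83

83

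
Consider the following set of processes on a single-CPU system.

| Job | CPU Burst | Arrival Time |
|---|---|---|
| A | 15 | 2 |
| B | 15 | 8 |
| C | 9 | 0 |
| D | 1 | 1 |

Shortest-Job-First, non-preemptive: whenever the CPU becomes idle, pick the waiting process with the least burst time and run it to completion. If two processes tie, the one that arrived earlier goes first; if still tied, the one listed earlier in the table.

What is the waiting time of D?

Gantt: | C 0-9 | D 9-10 | A 10-25 | B 25-40 |
Completion: A=25  B=40  C=9  D=10
Waiting(D) = turnaround − burst = 9 − 1 = 8

8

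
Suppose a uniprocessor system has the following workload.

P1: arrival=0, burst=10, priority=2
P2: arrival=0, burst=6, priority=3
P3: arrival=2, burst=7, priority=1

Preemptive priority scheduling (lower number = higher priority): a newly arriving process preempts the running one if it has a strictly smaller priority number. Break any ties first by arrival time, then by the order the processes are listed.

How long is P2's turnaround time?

23

Gantt: | P1 0-2 | P3 2-9 | P1 9-17 | P2 17-23 |
Completion: P1=17  P2=23  P3=9
Turnaround (C−A): P1=17  P2=23  P3=7
Turnaround(P2) = completion − arrival = 23 − 0 = 23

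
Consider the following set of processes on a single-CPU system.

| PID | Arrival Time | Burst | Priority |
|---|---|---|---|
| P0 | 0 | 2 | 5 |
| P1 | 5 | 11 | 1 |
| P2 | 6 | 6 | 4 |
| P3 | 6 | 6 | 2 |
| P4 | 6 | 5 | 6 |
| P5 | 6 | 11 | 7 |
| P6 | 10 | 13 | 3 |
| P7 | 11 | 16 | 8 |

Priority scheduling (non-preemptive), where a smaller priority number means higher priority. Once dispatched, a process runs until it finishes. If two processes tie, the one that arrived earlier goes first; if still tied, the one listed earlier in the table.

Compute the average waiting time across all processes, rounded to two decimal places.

21.50

Schedule: | P0 0-2 | idle 2-5 | P1 5-16 | P3 16-22 | P6 22-35 | P2 35-41 | P4 41-46 | P5 46-57 | P7 57-73 |
Completion: P0=2  P1=16  P2=41  P3=22  P4=46  P5=57  P6=35  P7=73
Waiting times: P0=0, P1=0, P2=29, P3=10, P4=35, P5=40, P6=12, P7=46
Average waiting = (0+0+29+10+35+40+12+46) / 8 = 172/8 = 21.50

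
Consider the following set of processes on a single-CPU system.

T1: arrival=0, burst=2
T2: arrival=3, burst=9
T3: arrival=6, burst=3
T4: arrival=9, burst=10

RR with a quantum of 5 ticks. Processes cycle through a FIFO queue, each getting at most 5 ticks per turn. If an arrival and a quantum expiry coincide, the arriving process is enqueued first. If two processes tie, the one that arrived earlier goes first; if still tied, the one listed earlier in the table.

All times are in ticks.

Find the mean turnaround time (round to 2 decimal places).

Timeline: | T1 0-2 | idle 2-3 | T2 3-8 | T3 8-11 | T2 11-15 | T4 15-25 |
Completion: T1=2  T2=15  T3=11  T4=25
Turnaround (C−A): T1=2  T2=12  T3=5  T4=16
Turnaround times: T1=2, T2=12, T3=5, T4=16
Average turnaround = (2+12+5+16) / 4 = 35/4 = 8.75

8.75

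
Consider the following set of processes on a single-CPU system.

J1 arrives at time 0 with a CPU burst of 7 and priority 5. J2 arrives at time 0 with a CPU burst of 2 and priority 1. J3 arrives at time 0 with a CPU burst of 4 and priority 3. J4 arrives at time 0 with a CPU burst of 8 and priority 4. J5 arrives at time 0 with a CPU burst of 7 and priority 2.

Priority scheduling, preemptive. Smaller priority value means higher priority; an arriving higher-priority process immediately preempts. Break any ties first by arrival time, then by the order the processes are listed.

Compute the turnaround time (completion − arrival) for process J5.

9

Gantt: | J2 0-2 | J5 2-9 | J3 9-13 | J4 13-21 | J1 21-28 |
Completion: J1=28  J2=2  J3=13  J4=21  J5=9
Turnaround (C−A): J1=28  J2=2  J3=13  J4=21  J5=9
Turnaround(J5) = completion − arrival = 9 − 0 = 9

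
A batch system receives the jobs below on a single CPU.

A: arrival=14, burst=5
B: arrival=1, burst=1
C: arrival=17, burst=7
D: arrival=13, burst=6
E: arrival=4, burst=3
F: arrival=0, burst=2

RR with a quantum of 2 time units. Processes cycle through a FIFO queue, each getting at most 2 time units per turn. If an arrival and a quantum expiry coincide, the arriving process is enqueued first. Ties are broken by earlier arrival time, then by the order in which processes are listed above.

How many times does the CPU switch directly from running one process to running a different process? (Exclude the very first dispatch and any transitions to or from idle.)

9

Schedule: | F 0-2 | B 2-3 | idle 3-4 | E 4-7 | idle 7-13 | D 13-15 | A 15-17 | D 17-19 | C 19-21 | A 21-23 | D 23-25 | C 25-27 | A 27-28 | C 28-31 |
Completion: A=28  B=3  C=31  D=25  E=7  F=2
Turnaround (C−A): A=14  B=2  C=14  D=12  E=3  F=2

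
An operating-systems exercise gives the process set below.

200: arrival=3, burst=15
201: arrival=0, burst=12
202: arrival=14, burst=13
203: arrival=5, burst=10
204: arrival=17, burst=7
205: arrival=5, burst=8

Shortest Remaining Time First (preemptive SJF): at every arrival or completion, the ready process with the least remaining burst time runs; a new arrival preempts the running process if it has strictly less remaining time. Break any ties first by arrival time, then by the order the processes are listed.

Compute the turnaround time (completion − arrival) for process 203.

Gantt: | 201 0-12 | 205 12-20 | 204 20-27 | 203 27-37 | 202 37-50 | 200 50-65 |
Completion: 200=65  201=12  202=50  203=37  204=27  205=20
Turnaround (C−A): 200=62  201=12  202=36  203=32  204=10  205=15
Turnaround(203) = completion − arrival = 37 − 5 = 32

32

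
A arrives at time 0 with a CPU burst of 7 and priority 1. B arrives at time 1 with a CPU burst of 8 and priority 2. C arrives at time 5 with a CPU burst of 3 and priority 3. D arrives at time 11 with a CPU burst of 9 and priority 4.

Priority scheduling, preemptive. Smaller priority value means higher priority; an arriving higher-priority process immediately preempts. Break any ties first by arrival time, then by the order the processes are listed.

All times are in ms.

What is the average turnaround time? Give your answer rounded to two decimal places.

Gantt: | A 0-7 | B 7-15 | C 15-18 | D 18-27 |
Completion: A=7  B=15  C=18  D=27
Turnaround times: A=7, B=14, C=13, D=16
Average turnaround = (7+14+13+16) / 4 = 50/4 = 12.50

12.50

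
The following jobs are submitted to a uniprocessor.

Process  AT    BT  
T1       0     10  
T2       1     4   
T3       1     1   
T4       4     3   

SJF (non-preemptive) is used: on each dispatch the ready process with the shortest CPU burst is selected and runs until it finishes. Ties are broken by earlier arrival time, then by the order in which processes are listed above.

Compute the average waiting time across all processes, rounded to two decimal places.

7.25

Timeline: | T1 0-10 | T3 10-11 | T4 11-14 | T2 14-18 |
Completion: T1=10  T2=18  T3=11  T4=14
Turnaround (C−A): T1=10  T2=17  T3=10  T4=10
Waiting times: T1=0, T2=13, T3=9, T4=7
Average waiting = (0+13+9+7) / 4 = 29/4 = 7.25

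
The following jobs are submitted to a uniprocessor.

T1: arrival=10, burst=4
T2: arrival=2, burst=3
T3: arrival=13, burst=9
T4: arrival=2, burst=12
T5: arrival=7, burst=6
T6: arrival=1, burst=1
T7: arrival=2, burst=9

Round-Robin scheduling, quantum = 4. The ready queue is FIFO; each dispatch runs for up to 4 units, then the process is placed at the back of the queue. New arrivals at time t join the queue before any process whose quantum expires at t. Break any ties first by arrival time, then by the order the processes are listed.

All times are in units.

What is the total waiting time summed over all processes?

Gantt: | idle 0-1 | T6 1-2 | T2 2-5 | T4 5-9 | T7 9-13 | T5 13-17 | T4 17-21 | T1 21-25 | T3 25-29 | T7 29-33 | T5 33-35 | T4 35-39 | T3 39-43 | T7 43-44 | T3 44-45 |
Completion: T1=25  T2=5  T3=45  T4=39  T5=35  T6=2  T7=44
Waiting = turnaround − burst: T1=11, T2=0, T3=23, T4=25, T5=22, T6=0, T7=33
Total waiting = 11 + 0 + 23 + 25 + 22 + 0 + 33 = 114

114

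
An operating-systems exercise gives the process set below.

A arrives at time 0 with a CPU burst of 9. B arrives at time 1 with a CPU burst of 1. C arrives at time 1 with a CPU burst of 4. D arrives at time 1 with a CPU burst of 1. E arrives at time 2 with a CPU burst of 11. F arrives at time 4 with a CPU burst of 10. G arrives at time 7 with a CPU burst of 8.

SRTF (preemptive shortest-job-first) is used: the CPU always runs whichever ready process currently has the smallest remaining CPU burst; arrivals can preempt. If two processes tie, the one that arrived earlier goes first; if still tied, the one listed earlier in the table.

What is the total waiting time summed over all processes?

67

Gantt: | A 0-1 | B 1-2 | D 2-3 | C 3-7 | A 7-15 | G 15-23 | F 23-33 | E 33-44 |
Completion: A=15  B=2  C=7  D=3  E=44  F=33  G=23
Turnaround (C−A): A=15  B=1  C=6  D=2  E=42  F=29  G=16
Waiting = turnaround − burst: A=6, B=0, C=2, D=1, E=31, F=19, G=8
Total waiting = 6 + 0 + 2 + 1 + 31 + 19 + 8 = 67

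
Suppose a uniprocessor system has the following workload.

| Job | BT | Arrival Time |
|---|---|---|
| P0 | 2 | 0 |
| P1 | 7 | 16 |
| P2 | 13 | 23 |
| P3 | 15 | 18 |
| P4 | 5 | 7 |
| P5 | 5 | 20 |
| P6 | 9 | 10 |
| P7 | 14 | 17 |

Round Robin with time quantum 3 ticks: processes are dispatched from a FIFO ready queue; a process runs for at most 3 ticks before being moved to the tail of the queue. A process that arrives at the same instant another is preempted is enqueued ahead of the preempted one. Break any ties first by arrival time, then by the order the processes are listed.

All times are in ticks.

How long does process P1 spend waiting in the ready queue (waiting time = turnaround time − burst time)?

25

Gantt: | P0 0-2 | idle 2-7 | P4 7-10 | P6 10-13 | P4 13-15 | P6 15-18 | P1 18-21 | P7 21-24 | P3 24-27 | P6 27-30 | P5 30-33 | P1 33-36 | P2 36-39 | P7 39-42 | P3 42-45 | P5 45-47 | P1 47-48 | P2 48-51 | P7 51-54 | P3 54-57 | P2 57-60 | P7 60-63 | P3 63-66 | P2 66-69 | P7 69-71 | P3 71-74 | P2 74-75 |
Completion: P0=2  P1=48  P2=75  P3=74  P4=15  P5=47  P6=30  P7=71
Turnaround (C−A): P0=2  P1=32  P2=52  P3=56  P4=8  P5=27  P6=20  P7=54
Waiting(P1) = turnaround − burst = 32 − 7 = 25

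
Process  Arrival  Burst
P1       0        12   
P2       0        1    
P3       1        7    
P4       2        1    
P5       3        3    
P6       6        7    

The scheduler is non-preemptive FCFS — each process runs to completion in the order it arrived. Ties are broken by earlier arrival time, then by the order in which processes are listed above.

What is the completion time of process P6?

31

Schedule: | P1 0-12 | P2 12-13 | P3 13-20 | P4 20-21 | P5 21-24 | P6 24-31 |
Completion: P1=12  P2=13  P3=20  P4=21  P5=24  P6=31
Turnaround (C−A): P1=12  P2=13  P3=19  P4=19  P5=21  P6=25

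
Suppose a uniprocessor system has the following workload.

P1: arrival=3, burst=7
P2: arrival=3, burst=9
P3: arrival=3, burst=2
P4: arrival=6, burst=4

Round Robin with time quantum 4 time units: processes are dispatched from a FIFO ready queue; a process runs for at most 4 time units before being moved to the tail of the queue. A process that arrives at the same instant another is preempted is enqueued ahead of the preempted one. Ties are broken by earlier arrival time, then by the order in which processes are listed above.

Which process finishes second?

P4

Timeline: | idle 0-3 | P1 3-7 | P2 7-11 | P3 11-13 | P4 13-17 | P1 17-20 | P2 20-25 |
Completion: P1=20  P2=25  P3=13  P4=17
Finish order: P3 → P4 → P1 → P2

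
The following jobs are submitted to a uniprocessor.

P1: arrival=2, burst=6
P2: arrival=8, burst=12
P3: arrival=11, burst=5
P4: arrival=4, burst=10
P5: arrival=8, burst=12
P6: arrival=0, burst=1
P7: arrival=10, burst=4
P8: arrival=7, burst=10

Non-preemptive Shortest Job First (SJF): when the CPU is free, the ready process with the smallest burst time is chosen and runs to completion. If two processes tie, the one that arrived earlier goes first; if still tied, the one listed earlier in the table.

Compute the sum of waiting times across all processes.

Gantt: | P6 0-1 | idle 1-2 | P1 2-8 | P4 8-18 | P7 18-22 | P3 22-27 | P8 27-37 | P2 37-49 | P5 49-61 |
Completion: P1=8  P2=49  P3=27  P4=18  P5=61  P6=1  P7=22  P8=37
Turnaround (C−A): P1=6  P2=41  P3=16  P4=14  P5=53  P6=1  P7=12  P8=30
Waiting = turnaround − burst: P1=0, P2=29, P3=11, P4=4, P5=41, P6=0, P7=8, P8=20
Total waiting = 0 + 29 + 11 + 4 + 41 + 0 + 8 + 20 = 113

113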